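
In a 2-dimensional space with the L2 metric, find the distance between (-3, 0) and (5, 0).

(Σ|x_i - y_i|^2)^(1/2) = (|-3 - 5|^2 + |0 - 0|^2)^(1/2)
= (8^2 + 0^2)^(1/2) = (64 + 0)^(1/2) = (64)^(1/2) = 8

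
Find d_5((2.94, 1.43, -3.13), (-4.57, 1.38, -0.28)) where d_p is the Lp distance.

(Σ|x_i - y_i|^5)^(1/5) = (|2.94 - (-4.57)|^5 + |1.43 - 1.38|^5 + |-3.13 - (-0.28)|^5)^(1/5)
= (7.51^5 + 0.05^5 + 2.85^5)^(1/5) ≈ (23889.0943 + 0 + 188.0288)^(1/5) = (24077.1231)^(1/5) ≈ 7.5218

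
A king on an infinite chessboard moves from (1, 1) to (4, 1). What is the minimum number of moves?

max(|x_i - y_i|) = max(|1 - 4|, |1 - 1|) = max(3, 0) = 3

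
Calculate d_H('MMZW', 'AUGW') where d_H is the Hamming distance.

Differing positions: 1, 2, 3. Hamming distance = 3.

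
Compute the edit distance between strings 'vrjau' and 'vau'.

Let D[i][j] be the edit distance between the first i characters of 'vrjau' and the first j characters of 'vau', with D[i][0] = i, D[0][j] = j, and D[i][j] = D[i-1][j-1] if the characters match, else 1 + min(D[i-1][j], D[i][j-1], D[i-1][j-1]). Filling the table (rows: prefixes of 'vrjau', columns: prefixes of 'vau'):
     ε  v  a  u
  ε  0  1  2  3
  v  1  0  1  2
  r  2  1  1  2
  j  3  2  2  2
  a  4  3  2  3
  u  5  4  3  2
The bottom-right entry gives D[5][3] = 2, so no sequence of fewer than 2 edits works. Backtracking through the table gives one optimal edit sequence (2 edits):
  vrjau → vjau (del r @2)
  vjau → vau (del j @2)
Edit distance = 2.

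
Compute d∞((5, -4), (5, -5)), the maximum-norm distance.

max(|x_i - y_i|) = max(|5 - 5|, |-4 - (-5)|) = max(0, 1) = 1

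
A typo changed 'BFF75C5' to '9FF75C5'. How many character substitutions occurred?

Differing positions: 1. Hamming distance = 1.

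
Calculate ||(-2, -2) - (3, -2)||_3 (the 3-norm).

(Σ|x_i - y_i|^3)^(1/3) = (|-2 - 3|^3 + |-2 - (-2)|^3)^(1/3)
= (5^3 + 0^3)^(1/3) = (125 + 0)^(1/3) = (125)^(1/3) = 5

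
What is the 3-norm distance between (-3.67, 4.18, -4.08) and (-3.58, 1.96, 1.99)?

(Σ|x_i - y_i|^3)^(1/3) = (|-3.67 - (-3.58)|^3 + |4.18 - 1.96|^3 + |-4.08 - 1.99|^3)^(1/3)
= (0.09^3 + 2.22^3 + 6.07^3)^(1/3) ≈ (0.0007 + 10.941 + 223.6485)^(1/3) = (234.5902)^(1/3) ≈ 6.1674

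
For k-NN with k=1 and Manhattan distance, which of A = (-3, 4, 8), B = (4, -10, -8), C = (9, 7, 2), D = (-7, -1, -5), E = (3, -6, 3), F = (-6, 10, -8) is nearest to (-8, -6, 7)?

Distances: d(A) = 16, d(B) = 31, d(C) = 35, d(D) = 18, d(E) = 15, d(F) = 33. Nearest: E = (3, -6, 3) with distance 15.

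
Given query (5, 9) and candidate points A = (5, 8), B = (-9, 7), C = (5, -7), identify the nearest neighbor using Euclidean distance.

Distances: d(A) = 1, d(B) ≈ 14.1421, d(C) = 16. Nearest: A = (5, 8) with distance 1.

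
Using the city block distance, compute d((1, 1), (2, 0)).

Σ|x_i - y_i| = |1 - 2| + |1 - 0| = 1 + 1 = 2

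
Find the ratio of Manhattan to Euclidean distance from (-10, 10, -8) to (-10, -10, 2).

L1 = |-10 - (-10)| + |10 - (-10)| + |-8 - 2| = 0 + 20 + 10 = 30
L2 = √(0² + 20² + 10²) = √500 ≈ 22.3607
L1 ≥ L2 always (equality iff movement is along one axis); L1 > L2 here.
Ratio L1/L2 = 30/√500 ≈ 1.3416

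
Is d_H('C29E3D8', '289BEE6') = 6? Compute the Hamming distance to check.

Differing positions: 1, 2, 4, 5, 6, 7. Hamming distance = 6, so the claim is true.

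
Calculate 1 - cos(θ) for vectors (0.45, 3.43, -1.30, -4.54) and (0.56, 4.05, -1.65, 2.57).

With u = (0.45, 3.43, -1.30, -4.54), v = (0.56, 4.05, -1.65, 2.57):
u·v = 0.45·0.56 + 3.43·4.05 + (-1.3)·(-1.65) + (-4.54)·2.57 = 0.252 + 13.8915 + 2.145 + (-11.6678) = 4.6207.
|u| = √(0.45² + 3.43² + (-1.3)² + (-4.54)²) = √(0.2025 + 11.7649 + 1.69 + 20.6116) = √34.269, |v| = √(0.56² + 4.05² + (-1.65)² + 2.57²) = √(0.3136 + 16.4025 + 2.7225 + 6.6049) = √26.0435.
cos θ = (u·v)/(|u||v|) = 4.6207/(√34.269·√26.0435) ≈ 0.1547
Cosine distance = 1 - cos θ ≈ 1 - 0.1547 = 0.8453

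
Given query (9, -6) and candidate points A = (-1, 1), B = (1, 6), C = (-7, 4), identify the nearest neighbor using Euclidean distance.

Distances: d(A) ≈ 12.2066, d(B) ≈ 14.4222, d(C) ≈ 18.868. Nearest: A = (-1, 1) with distance 12.2066.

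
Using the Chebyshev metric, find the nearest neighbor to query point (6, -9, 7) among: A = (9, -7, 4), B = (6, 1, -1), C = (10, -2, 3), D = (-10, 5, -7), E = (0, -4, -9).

Distances: d(A) = 3, d(B) = 10, d(C) = 7, d(D) = 16, d(E) = 16. Nearest: A = (9, -7, 4) with distance 3.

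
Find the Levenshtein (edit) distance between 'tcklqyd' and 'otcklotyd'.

Let D[i][j] be the edit distance between the first i characters of 'tcklqyd' and the first j characters of 'otcklotyd', with D[i][0] = i, D[0][j] = j, and D[i][j] = D[i-1][j-1] if the characters match, else 1 + min(D[i-1][j], D[i][j-1], D[i-1][j-1]). Filling the table (rows: prefixes of 'tcklqyd', columns: prefixes of 'otcklotyd'):
     ε  o  t  c  k  l  o  t  y  d
  ε  0  1  2  3  4  5  6  7  8  9
  t  1  1  1  2  3  4  5  6  7  8
  c  2  2  2  1  2  3  4  5  6  7
  k  3  3  3  2  1  2  3  4  5  6
  l  4  4  4  3  2  1  2  3  4  5
  q  5  5  5  4  3  2  2  3  4  5
  y  6  6  6  5  4  3  3  3  3  4
  d  7  7  7  6  5  4  4  4  4  3
The bottom-right entry gives D[7][9] = 3, so no sequence of fewer than 3 edits works. Backtracking through the table gives one optimal edit sequence (3 edits):
  tcklqyd → otcklqyd (ins o @1)
  otcklqyd → otckloqyd (ins o @6)
  otckloqyd → otcklotyd (sub q→t @7)
Edit distance = 3.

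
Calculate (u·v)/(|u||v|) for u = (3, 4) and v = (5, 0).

With u = (3, 4), v = (5, 0):
u·v = 3·5 + 4·0 = 15 + 0 = 15.
|u| = √(3² + 4²) = √25, |v| = √(5² + 0²) = √25, so |u||v| = √(25·25) = √625 = 25.
cos θ = (u·v)/(|u||v|) = 15/25 = 0.6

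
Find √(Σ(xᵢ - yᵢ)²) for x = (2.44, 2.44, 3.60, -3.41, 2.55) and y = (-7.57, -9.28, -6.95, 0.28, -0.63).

√(Σ(x_i - y_i)²) = √((2.44 - (-7.57))² + (2.44 - (-9.28))² + (3.6 - (-6.95))² + (-3.41 - 0.28)² + (2.55 - (-0.63))²)
= √(10.01² + 11.72² + 10.55² + (-3.69)² + 3.18²) = √(100.2001 + 137.3584 + 111.3025 + 13.6161 + 10.1124) = √372.5895 ≈ 19.3026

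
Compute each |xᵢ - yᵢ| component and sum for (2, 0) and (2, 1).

Σ|x_i - y_i| = |2 - 2| + |0 - 1| = 0 + 1 = 1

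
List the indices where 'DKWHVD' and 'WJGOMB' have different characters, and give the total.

Differing positions: 1, 2, 3, 4, 5, 6. Hamming distance = 6.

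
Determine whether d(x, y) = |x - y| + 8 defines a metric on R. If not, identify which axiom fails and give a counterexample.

No. d fails identity of indiscernibles (specifically d(x,x) = 0): d(-4, -4) = |-4 - (-4)| + 8 = 0 + 8 = 8 ≠ 0.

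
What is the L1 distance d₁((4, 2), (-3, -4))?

Σ|x_i - y_i| = |4 - (-3)| + |2 - (-4)| = 7 + 6 = 13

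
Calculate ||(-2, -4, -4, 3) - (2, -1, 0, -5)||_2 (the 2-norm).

(Σ|x_i - y_i|^2)^(1/2) = (|-2 - 2|^2 + |-4 - (-1)|^2 + |-4 - 0|^2 + |3 - (-5)|^2)^(1/2)
= (4^2 + 3^2 + 4^2 + 8^2)^(1/2) = (16 + 9 + 16 + 64)^(1/2) = (105)^(1/2) ≈ 10.247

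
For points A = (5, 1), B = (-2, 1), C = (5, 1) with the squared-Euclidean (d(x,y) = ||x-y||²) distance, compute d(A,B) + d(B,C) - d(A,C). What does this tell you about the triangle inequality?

d(A,B) = 7² + 0² = 49, d(B,C) = 7² + 0² = 49, d(A,C) = 0² + 0² = 0.
d(A,B) + d(B,C) - d(A,C) = 49 + 49 - 0 = 98 - 0 = 98. This is ≥ 0, so the triangle inequality holds for these points.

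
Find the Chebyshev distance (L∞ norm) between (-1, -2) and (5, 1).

max(|x_i - y_i|) = max(|-1 - 5|, |-2 - 1|) = max(6, 3) = 6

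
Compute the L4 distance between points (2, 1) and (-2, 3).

(Σ|x_i - y_i|^4)^(1/4) = (|2 - (-2)|^4 + |1 - 3|^4)^(1/4)
= (4^4 + 2^4)^(1/4) = (256 + 16)^(1/4) = (272)^(1/4) ≈ 4.0611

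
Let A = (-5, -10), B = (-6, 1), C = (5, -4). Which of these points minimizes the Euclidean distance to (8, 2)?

Distances: d(A) ≈ 17.6918, d(B) ≈ 14.0357, d(C) ≈ 6.7082. Nearest: C = (5, -4) with distance 6.7082.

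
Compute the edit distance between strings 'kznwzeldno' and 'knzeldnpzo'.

Let D[i][j] be the edit distance between the first i characters of 'kznwzeldno' and the first j characters of 'knzeldnpzo', with D[i][0] = i, D[0][j] = j, and D[i][j] = D[i-1][j-1] if the characters match, else 1 + min(D[i-1][j], D[i][j-1], D[i-1][j-1]). Filling the table (rows: prefixes of 'kznwzeldno', columns: prefixes of 'knzeldnpzo'):
     ε  k  n  z  e  l  d  n  p  z  o
  ε  0  1  2  3  4  5  6  7  8  9 10
  k  1  0  1  2  3  4  5  6  7  8  9
  z  2  1  1  1  2  3  4  5  6  7  8
  n  3  2  1  2  2  3  4  4  5  6  7
  w  4  3  2  2  3  3  4  5  5  6  7
  z  5  4  3  2  3  4  4  5  6  5  6
  e  6  5  4  3  2  3  4  5  6  6  6
  l  7  6  5  4  3  2  3  4  5  6  7
  d  8  7  6  5  4  3  2  3  4  5  6
  n  9  8  7  6  5  4  3  2  3  4  5
  o 10  9  8  7  6  5  4  3  3  4  4
The bottom-right entry gives D[10][10] = 4, so no sequence of fewer than 4 edits works. Backtracking through the table gives one optimal edit sequence (4 edits):
  kznwzeldno → knwzeldno (del z @2)
  knwzeldno → knzeldno (del w @3)
  knzeldno → knzeldnpo (ins p @8)
  knzeldnpo → knzeldnpzo (ins z @9)
Edit distance = 4.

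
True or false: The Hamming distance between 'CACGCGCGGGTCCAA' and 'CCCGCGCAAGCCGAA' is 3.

Differing positions: 2, 8, 9, 11, 13. Hamming distance = 5, so the claim that d_H = 3 is false.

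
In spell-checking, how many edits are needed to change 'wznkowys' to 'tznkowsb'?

Let D[i][j] be the edit distance between the first i characters of 'wznkowys' and the first j characters of 'tznkowsb', with D[i][0] = i, D[0][j] = j, and D[i][j] = D[i-1][j-1] if the characters match, else 1 + min(D[i-1][j], D[i][j-1], D[i-1][j-1]). Filling the table (rows: prefixes of 'wznkowys', columns: prefixes of 'tznkowsb'):
     ε  t  z  n  k  o  w  s  b
  ε  0  1  2  3  4  5  6  7  8
  w  1  1  2  3  4  5  5  6  7
  z  2  2  1  2  3  4  5  6  7
  n  3  3  2  1  2  3  4  5  6
  k  4  4  3  2  1  2  3  4  5
  o  5  5  4  3  2  1  2  3  4
  w  6  6  5  4  3  2  1  2  3
  y  7  7  6  5  4  3  2  2  3
  s  8  8  7  6  5  4  3  2  3
The bottom-right entry gives D[8][8] = 3, so no sequence of fewer than 3 edits works. Backtracking through the table gives one optimal edit sequence (3 edits):
  wznkowys → tznkowys (sub w→t @1)
  tznkowys → tznkowss (sub y→s @7)
  tznkowss → tznkowsb (sub s→b @8)
Edit distance = 3.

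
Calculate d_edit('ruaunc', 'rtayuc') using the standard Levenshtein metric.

Let D[i][j] be the edit distance between the first i characters of 'ruaunc' and the first j characters of 'rtayuc', with D[i][0] = i, D[0][j] = j, and D[i][j] = D[i-1][j-1] if the characters match, else 1 + min(D[i-1][j], D[i][j-1], D[i-1][j-1]). Filling the table (rows: prefixes of 'ruaunc', columns: prefixes of 'rtayuc'):
     ε  r  t  a  y  u  c
  ε  0  1  2  3  4  5  6
  r  1  0  1  2  3  4  5
  u  2  1  1  2  3  3  4
  a  3  2  2  1  2  3  4
  u  4  3  3  2  2  2  3
  n  5  4  4  3  3  3  3
  c  6  5  5  4  4  4  3
The bottom-right entry gives D[6][6] = 3, so no sequence of fewer than 3 edits works. Backtracking through the table gives one optimal edit sequence (3 edits):
  ruaunc → rtaunc (sub u→t @2)
  rtaunc → rtaync (sub u→y @4)
  rtaync → rtayuc (sub n→u @5)
Edit distance = 3.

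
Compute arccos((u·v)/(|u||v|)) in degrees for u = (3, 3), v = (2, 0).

With u = (3, 3), v = (2, 0):
u·v = 3·2 + 3·0 = 6 + 0 = 6.
|u| = √(3² + 3²) = √18, |v| = √(2² + 0²) = √4, so |u||v| = √(18·4) = √72.
cos θ = (u·v)/(|u||v|) = 6/√72 ≈ 0.707107
θ = arccos(0.707107) ≈ 45°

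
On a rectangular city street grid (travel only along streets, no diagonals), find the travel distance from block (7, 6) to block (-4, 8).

Σ|x_i - y_i| = |7 - (-4)| + |6 - 8| = 11 + 2 = 13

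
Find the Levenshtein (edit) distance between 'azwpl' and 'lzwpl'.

Let D[i][j] be the edit distance between the first i characters of 'azwpl' and the first j characters of 'lzwpl', with D[i][0] = i, D[0][j] = j, and D[i][j] = D[i-1][j-1] if the characters match, else 1 + min(D[i-1][j], D[i][j-1], D[i-1][j-1]). Filling the table (rows: prefixes of 'azwpl', columns: prefixes of 'lzwpl'):
     ε  l  z  w  p  l
  ε  0  1  2  3  4  5
  a  1  1  2  3  4  5
  z  2  2  1  2  3  4
  w  3  3  2  1  2  3
  p  4  4  3  2  1  2
  l  5  4  4  3  2  1
The bottom-right entry gives D[5][5] = 1, so no sequence of fewer than 1 edit works. Backtracking through the table gives one optimal edit sequence (1 edit):
  azwpl → lzwpl (sub a→l @1)
Edit distance = 1.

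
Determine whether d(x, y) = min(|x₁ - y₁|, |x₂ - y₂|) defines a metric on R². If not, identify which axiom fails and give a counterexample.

No. d fails identity of indiscernibles: take x = (3, 0) and y = (3, 9). Then d(x,y) = min(|3 - 3|, |0 - 9|) = min(0, 9) = 0, yet x ≠ y.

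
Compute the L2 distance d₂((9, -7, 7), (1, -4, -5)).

√(Σ(x_i - y_i)²) = √((9 - 1)² + (-7 - (-4))² + (7 - (-5))²)
= √(8² + (-3)² + 12²) = √(64 + 9 + 144) = √217 ≈ 14.7309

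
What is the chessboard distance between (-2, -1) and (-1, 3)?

max(|x_i - y_i|) = max(|-2 - (-1)|, |-1 - 3|) = max(1, 4) = 4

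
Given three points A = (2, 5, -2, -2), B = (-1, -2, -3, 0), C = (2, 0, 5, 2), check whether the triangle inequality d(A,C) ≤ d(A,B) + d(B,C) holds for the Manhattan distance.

d(A,B) = 3 + 7 + 1 + 2 = 13, d(B,C) = 3 + 2 + 8 + 2 = 15, d(A,C) = 0 + 5 + 7 + 4 = 16.
d(A,C) = 16 ≤ 13 + 15 = 28. Triangle inequality is satisfied.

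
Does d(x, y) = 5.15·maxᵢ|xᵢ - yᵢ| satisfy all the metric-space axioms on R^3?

Yes. The L∞ (Chebyshev) norm induces a metric on R^3, and multiplying a metric by a positive constant 5.15 > 0 preserves all four axioms: non-negativity (5.15·||x-y|| ≥ 0), identity (5.15·||x-y|| = 0 ⟺ ||x-y|| = 0 ⟺ x = y), symmetry (||x-y|| = ||y-x||), and the triangle inequality (5.15·||x-z|| ≤ 5.15·||x-y|| + 5.15·||y-z||). So d is a metric.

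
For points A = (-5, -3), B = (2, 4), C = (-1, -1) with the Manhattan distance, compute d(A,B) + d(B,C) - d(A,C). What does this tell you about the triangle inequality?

d(A,B) = 7 + 7 = 14, d(B,C) = 3 + 5 = 8, d(A,C) = 4 + 2 = 6.
d(A,B) + d(B,C) - d(A,C) = 14 + 8 - 6 = 22 - 6 = 16. This is ≥ 0, so the triangle inequality holds for these points.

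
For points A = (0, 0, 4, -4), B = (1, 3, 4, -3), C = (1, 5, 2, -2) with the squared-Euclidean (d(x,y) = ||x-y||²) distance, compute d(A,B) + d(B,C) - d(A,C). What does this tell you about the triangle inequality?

d(A,B) = 1² + 3² + 0² + 1² = 11, d(B,C) = 0² + 2² + 2² + 1² = 9, d(A,C) = 1² + 5² + 2² + 2² = 34.
d(A,B) + d(B,C) - d(A,C) = 11 + 9 - 34 = 20 - 34 = -14. This is < 0, so the triangle inequality FAILS for these points (squared-Euclidean is not a metric).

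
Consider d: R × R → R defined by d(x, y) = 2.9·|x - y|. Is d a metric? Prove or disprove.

Yes. Since |x - y| is a metric on R and 2.9 > 0, the positive scalar multiple 2.9·|x - y| is also a metric: scaling by a positive constant preserves non-negativity, identity (d=0 ⟺ |x-y|=0 ⟺ x=y), symmetry, and the triangle inequality.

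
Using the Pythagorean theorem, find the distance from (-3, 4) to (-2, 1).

√(Σ(x_i - y_i)²) = √((-3 - (-2))² + (4 - 1)²)
= √((-1)² + 3²) = √(1 + 9) = √10 ≈ 3.1623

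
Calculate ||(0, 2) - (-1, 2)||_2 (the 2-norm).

(Σ|x_i - y_i|^2)^(1/2) = (|0 - (-1)|^2 + |2 - 2|^2)^(1/2)
= (1^2 + 0^2)^(1/2) = (1 + 0)^(1/2) = (1)^(1/2) = 1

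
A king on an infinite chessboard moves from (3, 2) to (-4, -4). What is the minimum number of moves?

max(|x_i - y_i|) = max(|3 - (-4)|, |2 - (-4)|) = max(7, 6) = 7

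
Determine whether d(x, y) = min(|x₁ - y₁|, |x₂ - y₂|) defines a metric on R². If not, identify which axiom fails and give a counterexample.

No. d fails identity of indiscernibles: take x = (-1, 0) and y = (-1, 9). Then d(x,y) = min(|-1 - (-1)|, |0 - 9|) = min(0, 9) = 0, yet x ≠ y.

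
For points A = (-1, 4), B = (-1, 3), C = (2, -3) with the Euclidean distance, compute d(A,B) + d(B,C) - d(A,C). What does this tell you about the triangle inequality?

d(A,B) = √(0² + 1²) = √1 = 1, d(B,C) = √(3² + 6²) = √45 ≈ 6.7082, d(A,C) = √(3² + 7²) = √58 ≈ 7.6158.
d(A,B) + d(B,C) - d(A,C) = 1 + 6.7082 - 7.6158 = 7.7082 - 7.6158 = 0.0924 (to 4 decimal places). This is ≥ 0, so the triangle inequality holds for these points.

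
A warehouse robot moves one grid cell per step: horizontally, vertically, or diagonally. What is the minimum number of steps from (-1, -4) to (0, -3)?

max(|x_i - y_i|) = max(|-1 - 0|, |-4 - (-3)|) = max(1, 1) = 1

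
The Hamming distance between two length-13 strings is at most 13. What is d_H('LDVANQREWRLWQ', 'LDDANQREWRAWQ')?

Differing positions: 3, 11. Hamming distance = 2. The maximum possible Hamming distance for length-13 strings is 13, so d_H/13 = 2/13 ≈ 0.1538.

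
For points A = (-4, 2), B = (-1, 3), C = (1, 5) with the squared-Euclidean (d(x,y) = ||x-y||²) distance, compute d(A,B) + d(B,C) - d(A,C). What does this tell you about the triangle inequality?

d(A,B) = 3² + 1² = 10, d(B,C) = 2² + 2² = 8, d(A,C) = 5² + 3² = 34.
d(A,B) + d(B,C) - d(A,C) = 10 + 8 - 34 = 18 - 34 = -16. This is < 0, so the triangle inequality FAILS for these points (squared-Euclidean is not a metric).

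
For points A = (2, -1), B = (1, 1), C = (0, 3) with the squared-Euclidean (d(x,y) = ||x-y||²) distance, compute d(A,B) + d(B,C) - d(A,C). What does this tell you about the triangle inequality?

d(A,B) = 1² + 2² = 5, d(B,C) = 1² + 2² = 5, d(A,C) = 2² + 4² = 20.
d(A,B) + d(B,C) - d(A,C) = 5 + 5 - 20 = 10 - 20 = -10. This is < 0, so the triangle inequality FAILS for these points (squared-Euclidean is not a metric).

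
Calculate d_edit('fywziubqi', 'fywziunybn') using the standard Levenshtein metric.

Let D[i][j] be the edit distance between the first i characters of 'fywziubqi' and the first j characters of 'fywziunybn', with D[i][0] = i, D[0][j] = j, and D[i][j] = D[i-1][j-1] if the characters match, else 1 + min(D[i-1][j], D[i][j-1], D[i-1][j-1]). Filling the table (rows: prefixes of 'fywziubqi', columns: prefixes of 'fywziunybn'):
     ε  f  y  w  z  i  u  n  y  b  n
  ε  0  1  2  3  4  5  6  7  8  9 10
  f  1  0  1  2  3  4  5  6  7  8  9
  y  2  1  0  1  2  3  4  5  6  7  8
  w  3  2  1  0  1  2  3  4  5  6  7
  z  4  3  2  1  0  1  2  3  4  5  6
  i  5  4  3  2  1  0  1  2  3  4  5
  u  6  5  4  3  2  1  0  1  2  3  4
  b  7  6  5  4  3  2  1  1  2  2  3
  q  8  7  6  5  4  3  2  2  2  3  3
  i  9  8  7  6  5  4  3  3  3  3  4
The bottom-right entry gives D[9][10] = 4, so no sequence of fewer than 4 edits works. Backtracking through the table gives one optimal edit sequence (4 edits):
  fywziubqi → fywziunbqi (ins n @7)
  fywziunbqi → fywziunyqi (sub b→y @8)
  fywziunyqi → fywziunybi (sub q→b @9)
  fywziunybi → fywziunybn (sub i→n @10)
Edit distance = 4.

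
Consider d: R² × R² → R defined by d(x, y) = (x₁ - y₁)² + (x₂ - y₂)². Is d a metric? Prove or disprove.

No. The squared Euclidean distance fails the triangle inequality. Counterexample: x = (0, 0), y = (2, 1), z = (4, 2). d(x,z) = 4² + 2² = 20, but d(x,y) + d(y,z) = (2² + 1²) + (2² + 1²) = 5 + 5 = 10. Since 20 > 10, the triangle inequality is violated. (Note: √d, the ordinary Euclidean distance, IS a metric.)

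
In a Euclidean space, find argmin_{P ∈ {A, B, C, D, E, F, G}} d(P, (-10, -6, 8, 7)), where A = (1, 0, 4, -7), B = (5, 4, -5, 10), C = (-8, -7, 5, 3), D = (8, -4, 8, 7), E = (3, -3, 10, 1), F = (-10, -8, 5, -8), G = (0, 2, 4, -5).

Distances: d(A) ≈ 19.2094, d(B) ≈ 22.4277, d(C) ≈ 5.4772, d(D) ≈ 18.1108, d(E) ≈ 14.7648, d(F) ≈ 15.4272, d(G) = 18. Nearest: C = (-8, -7, 5, 3) with distance 5.4772.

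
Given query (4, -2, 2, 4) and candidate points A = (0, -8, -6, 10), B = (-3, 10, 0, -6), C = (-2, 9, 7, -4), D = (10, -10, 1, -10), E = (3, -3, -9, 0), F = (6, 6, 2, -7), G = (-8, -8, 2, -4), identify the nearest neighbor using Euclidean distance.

Distances: d(A) ≈ 12.3288, d(B) ≈ 17.2337, d(C) ≈ 15.6844, d(D) ≈ 17.2337, d(E) ≈ 11.7898, d(F) ≈ 13.7477, d(G) ≈ 15.6205. Nearest: E = (3, -3, -9, 0) with distance 11.7898.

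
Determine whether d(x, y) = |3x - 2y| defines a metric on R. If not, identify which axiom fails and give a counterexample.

No. d fails symmetry: d(4, 7) = |3·4 - 2·7| = |-2| = 2, but d(7, 4) = |3·7 - 2·4| = |13| = 13. Since 2 ≠ 13, d(x,y) ≠ d(y,x) in general.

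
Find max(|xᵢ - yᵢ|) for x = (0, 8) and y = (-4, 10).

max(|x_i - y_i|) = max(|0 - (-4)|, |8 - 10|) = max(4, 2) = 4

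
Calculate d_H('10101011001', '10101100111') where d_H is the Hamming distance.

Differing positions: 6, 7, 8, 9, 10. Hamming distance = 5.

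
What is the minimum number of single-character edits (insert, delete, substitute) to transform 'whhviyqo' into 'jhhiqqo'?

Let D[i][j] be the edit distance between the first i characters of 'whhviyqo' and the first j characters of 'jhhiqqo', with D[i][0] = i, D[0][j] = j, and D[i][j] = D[i-1][j-1] if the characters match, else 1 + min(D[i-1][j], D[i][j-1], D[i-1][j-1]). Filling the table (rows: prefixes of 'whhviyqo', columns: prefixes of 'jhhiqqo'):
     ε  j  h  h  i  q  q  o
  ε  0  1  2  3  4  5  6  7
  w  1  1  2  3  4  5  6  7
  h  2  2  1  2  3  4  5  6
  h  3  3  2  1  2  3  4  5
  v  4  4  3  2  2  3  4  5
  i  5  5  4  3  2  3  4  5
  y  6  6  5  4  3  3  4  5
  q  7  7  6  5  4  3  3  4
  o  8  8  7  6  5  4  4  3
The bottom-right entry gives D[8][7] = 3, so no sequence of fewer than 3 edits works. Backtracking through the table gives one optimal edit sequence (3 edits):
  whhviyqo → jhhviyqo (sub w→j @1)
  jhhviyqo → jhhiyqo (del v @4)
  jhhiyqo → jhhiqqo (sub y→q @5)
Edit distance = 3.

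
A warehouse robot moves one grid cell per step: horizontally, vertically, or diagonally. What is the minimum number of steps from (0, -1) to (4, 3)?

max(|x_i - y_i|) = max(|0 - 4|, |-1 - 3|) = max(4, 4) = 4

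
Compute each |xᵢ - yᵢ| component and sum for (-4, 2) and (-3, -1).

Σ|x_i - y_i| = |-4 - (-3)| + |2 - (-1)| = 1 + 3 = 4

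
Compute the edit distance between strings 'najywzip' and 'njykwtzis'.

Let D[i][j] be the edit distance between the first i characters of 'najywzip' and the first j characters of 'njykwtzis', with D[i][0] = i, D[0][j] = j, and D[i][j] = D[i-1][j-1] if the characters match, else 1 + min(D[i-1][j], D[i][j-1], D[i-1][j-1]). Filling the table (rows: prefixes of 'najywzip', columns: prefixes of 'njykwtzis'):
     ε  n  j  y  k  w  t  z  i  s
  ε  0  1  2  3  4  5  6  7  8  9
  n  1  0  1  2  3  4  5  6  7  8
  a  2  1  1  2  3  4  5  6  7  8
  j  3  2  1  2  3  4  5  6  7  8
  y  4  3  2  1  2  3  4  5  6  7
  w  5  4  3  2  2  2  3  4  5  6
  z  6  5  4  3  3  3  3  3  4  5
  i  7  6  5  4  4  4  4  4  3  4
  p  8  7  6  5  5  5  5  5  4  4
The bottom-right entry gives D[8][9] = 4, so no sequence of fewer than 4 edits works. Backtracking through the table gives one optimal edit sequence (4 edits):
  najywzip → njywzip (del a @2)
  njywzip → njykwzip (ins k @4)
  njykwzip → njykwtzip (ins t @6)
  njykwtzip → njykwtzis (sub p→s @9)
Edit distance = 4.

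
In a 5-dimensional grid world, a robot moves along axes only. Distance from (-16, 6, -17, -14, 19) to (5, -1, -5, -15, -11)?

Σ|x_i - y_i| = |-16 - 5| + |6 - (-1)| + |-17 - (-5)| + |-14 - (-15)| + |19 - (-11)| = 21 + 7 + 12 + 1 + 30 = 71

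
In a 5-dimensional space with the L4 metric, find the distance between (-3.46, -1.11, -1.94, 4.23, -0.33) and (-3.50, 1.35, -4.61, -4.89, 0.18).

(Σ|x_i - y_i|^4)^(1/4) = (|-3.46 - (-3.5)|^4 + |-1.11 - 1.35|^4 + |-1.94 - (-4.61)|^4 + |4.23 - (-4.89)|^4 + |-0.33 - 0.18|^4)^(1/4)
= (0.04^4 + 2.46^4 + 2.67^4 + 9.12^4 + 0.51^4)^(1/4) ≈ (0 + 36.6219 + 50.8212 + 6917.9808 + 0.0677)^(1/4) = (7005.4916)^(1/4) ≈ 9.1487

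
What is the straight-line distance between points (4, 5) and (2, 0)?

√(Σ(x_i - y_i)²) = √((4 - 2)² + (5 - 0)²)
= √(2² + 5²) = √(4 + 25) = √29 ≈ 5.3852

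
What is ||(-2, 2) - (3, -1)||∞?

max(|x_i - y_i|) = max(|-2 - 3|, |2 - (-1)|) = max(5, 3) = 5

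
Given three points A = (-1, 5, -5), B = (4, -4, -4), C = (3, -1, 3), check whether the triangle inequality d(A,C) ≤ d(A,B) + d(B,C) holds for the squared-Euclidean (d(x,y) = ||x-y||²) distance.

d(A,B) = 5² + 9² + 1² = 107, d(B,C) = 1² + 3² + 7² = 59, d(A,C) = 4² + 6² + 8² = 116.
d(A,C) = 116 ≤ 107 + 59 = 166. Triangle inequality is satisfied.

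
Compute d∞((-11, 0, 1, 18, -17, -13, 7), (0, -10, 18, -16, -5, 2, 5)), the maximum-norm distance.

max(|x_i - y_i|) = max(|-11 - 0|, |0 - (-10)|, |1 - 18|, |18 - (-16)|, |-17 - (-5)|, |-13 - 2|, |7 - 5|) = max(11, 10, 17, 34, 12, 15, 2) = 34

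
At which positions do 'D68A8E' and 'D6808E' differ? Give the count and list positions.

Differing positions: 4. Hamming distance = 1.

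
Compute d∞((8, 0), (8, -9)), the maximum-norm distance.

max(|x_i - y_i|) = max(|8 - 8|, |0 - (-9)|) = max(0, 9) = 9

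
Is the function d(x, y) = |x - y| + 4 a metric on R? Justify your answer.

No. d fails identity of indiscernibles (specifically d(x,x) = 0): d(4, 4) = |4 - 4| + 4 = 0 + 4 = 4 ≠ 0.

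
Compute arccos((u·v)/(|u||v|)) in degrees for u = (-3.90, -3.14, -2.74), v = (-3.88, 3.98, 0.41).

With u = (-3.90, -3.14, -2.74), v = (-3.88, 3.98, 0.41):
u·v = (-3.9)·(-3.88) + (-3.14)·3.98 + (-2.74)·0.41 = 15.132 + (-12.4972) + (-1.1234) = 1.5114.
|u| = √((-3.9)² + (-3.14)² + (-2.74)²) = √(15.21 + 9.8596 + 7.5076) = √32.5772, |v| = √((-3.88)² + 3.98² + 0.41²) = √(15.0544 + 15.8404 + 0.1681) = √31.0629.
cos θ = (u·v)/(|u||v|) = 1.5114/(√32.5772·√31.0629) ≈ 0.047512
θ = arccos(0.047512) ≈ 87.28°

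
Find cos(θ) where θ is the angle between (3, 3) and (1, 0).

With u = (3, 3), v = (1, 0):
u·v = 3·1 + 3·0 = 3 + 0 = 3.
|u| = √(3² + 3²) = √18, |v| = √(1² + 0²) = √1, so |u||v| = √(18·1) = √18.
cos θ = (u·v)/(|u||v|) = 3/√18 ≈ 0.7071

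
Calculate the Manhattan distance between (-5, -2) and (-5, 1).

Σ|x_i - y_i| = |-5 - (-5)| + |-2 - 1| = 0 + 3 = 3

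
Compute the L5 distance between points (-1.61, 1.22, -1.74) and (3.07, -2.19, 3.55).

(Σ|x_i - y_i|^5)^(1/5) = (|-1.61 - 3.07|^5 + |1.22 - (-2.19)|^5 + |-1.74 - 3.55|^5)^(1/5)
= (4.68^5 + 3.41^5 + 5.29^5)^(1/5) ≈ (2245.0668 + 461.0753 + 4142.6511)^(1/5) = (6848.7932)^(1/5) ≈ 5.8496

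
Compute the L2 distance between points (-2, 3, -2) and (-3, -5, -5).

(Σ|x_i - y_i|^2)^(1/2) = (|-2 - (-3)|^2 + |3 - (-5)|^2 + |-2 - (-5)|^2)^(1/2)
= (1^2 + 8^2 + 3^2)^(1/2) = (1 + 64 + 9)^(1/2) = (74)^(1/2) ≈ 8.6023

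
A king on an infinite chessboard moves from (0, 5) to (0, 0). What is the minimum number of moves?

max(|x_i - y_i|) = max(|0 - 0|, |5 - 0|) = max(0, 5) = 5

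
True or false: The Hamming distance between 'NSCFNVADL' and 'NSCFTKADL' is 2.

Differing positions: 5, 6. Hamming distance = 2, so the claim is true.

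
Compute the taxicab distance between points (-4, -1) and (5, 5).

Σ|x_i - y_i| = |-4 - 5| + |-1 - 5| = 9 + 6 = 15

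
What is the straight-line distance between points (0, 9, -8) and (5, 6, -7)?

√(Σ(x_i - y_i)²) = √((0 - 5)² + (9 - 6)² + (-8 - (-7))²)
= √((-5)² + 3² + (-1)²) = √(25 + 9 + 1) = √35 ≈ 5.9161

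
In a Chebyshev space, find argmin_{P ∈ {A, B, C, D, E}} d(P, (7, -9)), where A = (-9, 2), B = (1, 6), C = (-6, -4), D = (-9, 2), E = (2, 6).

Distances: d(A) = 16, d(B) = 15, d(C) = 13, d(D) = 16, d(E) = 15. Nearest: C = (-6, -4) with distance 13.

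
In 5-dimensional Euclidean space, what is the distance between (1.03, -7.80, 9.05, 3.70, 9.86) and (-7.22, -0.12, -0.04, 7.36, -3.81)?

√(Σ(x_i - y_i)²) = √((1.03 - (-7.22))² + (-7.8 - (-0.12))² + (9.05 - (-0.04))² + (3.7 - 7.36)² + (9.86 - (-3.81))²)
= √(8.25² + (-7.68)² + 9.09² + (-3.66)² + 13.67²) = √(68.0625 + 58.9824 + 82.6281 + 13.3956 + 186.8689) = √409.9375 ≈ 20.2469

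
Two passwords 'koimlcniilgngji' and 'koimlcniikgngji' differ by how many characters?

Differing positions: 10. Hamming distance = 1.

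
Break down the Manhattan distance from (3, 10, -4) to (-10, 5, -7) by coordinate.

Σ|x_i - y_i| = |3 - (-10)| + |10 - 5| + |-4 - (-7)| = 13 + 5 + 3 = 21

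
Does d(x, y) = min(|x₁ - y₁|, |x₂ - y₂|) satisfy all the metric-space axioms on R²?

No. d fails identity of indiscernibles: take x = (-1, 0) and y = (-1, 8). Then d(x,y) = min(|-1 - (-1)|, |0 - 8|) = min(0, 8) = 0, yet x ≠ y.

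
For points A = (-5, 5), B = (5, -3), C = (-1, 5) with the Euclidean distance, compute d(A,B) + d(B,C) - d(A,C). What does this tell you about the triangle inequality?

d(A,B) = √(10² + 8²) = √164 ≈ 12.8062, d(B,C) = √(6² + 8²) = √100 = 10, d(A,C) = √(4² + 0²) = √16 = 4.
d(A,B) + d(B,C) - d(A,C) = 12.8062 + 10 - 4 = 22.8062 - 4 = 18.8062 (to 4 decimal places). This is ≥ 0, so the triangle inequality holds for these points.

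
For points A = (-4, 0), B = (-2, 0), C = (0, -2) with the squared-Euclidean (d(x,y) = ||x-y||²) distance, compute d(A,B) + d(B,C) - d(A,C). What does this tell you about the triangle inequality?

d(A,B) = 2² + 0² = 4, d(B,C) = 2² + 2² = 8, d(A,C) = 4² + 2² = 20.
d(A,B) + d(B,C) - d(A,C) = 4 + 8 - 20 = 12 - 20 = -8. This is < 0, so the triangle inequality FAILS for these points (squared-Euclidean is not a metric).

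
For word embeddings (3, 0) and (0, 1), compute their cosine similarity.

With u = (3, 0), v = (0, 1):
u·v = 3·0 + 0·1 = 0 + 0 = 0.
|u| = √(3² + 0²) = √9, |v| = √(0² + 1²) = √1, so |u||v| = √(9·1) = √9 = 3.
cos θ = (u·v)/(|u||v|) = 0/3 = 0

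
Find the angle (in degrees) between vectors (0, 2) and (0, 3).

With u = (0, 2), v = (0, 3):
u·v = 0·0 + 2·3 = 0 + 6 = 6.
|u| = √(0² + 2²) = √4, |v| = √(0² + 3²) = √9, so |u||v| = √(4·9) = √36 = 6.
cos θ = (u·v)/(|u||v|) = 6/6 = 1 (the vectors are parallel, pointing the same way)
θ = arccos(1) = 0°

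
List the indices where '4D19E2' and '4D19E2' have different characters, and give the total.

Differing positions: none. Hamming distance = 0.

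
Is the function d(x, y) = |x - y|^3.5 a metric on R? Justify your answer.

No. d(x,y) = |x-y|^3.5 fails the triangle inequality since p = 3.5 > 1. Counterexample: x = -5, y = -4, z = 5. d(x,z) = |-5 - 5|^3.5 = 10^3.5 ≈ 3162.2777, but d(x,y) + d(y,z) = 1^3.5 + 9^3.5 = 1 + 2187 = 2188. Since 3162.2777 > 2188, the triangle inequality is violated.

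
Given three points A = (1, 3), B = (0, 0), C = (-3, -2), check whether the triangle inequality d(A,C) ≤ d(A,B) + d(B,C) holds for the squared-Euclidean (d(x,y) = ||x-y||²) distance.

d(A,B) = 1² + 3² = 10, d(B,C) = 3² + 2² = 13, d(A,C) = 4² + 5² = 41.
d(A,C) = 41 > 10 + 13 = 23. Triangle inequality is VIOLATED. (Squared-Euclidean is not a metric — this is a counterexample.)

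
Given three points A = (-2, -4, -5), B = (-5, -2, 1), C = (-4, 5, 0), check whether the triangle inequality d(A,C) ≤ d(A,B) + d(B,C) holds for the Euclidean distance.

d(A,B) = √(3² + 2² + 6²) = √49 = 7, d(B,C) = √(1² + 7² + 1²) = √51 ≈ 7.1414, d(A,C) = √(2² + 9² + 5²) = √110 ≈ 10.4881.
d(A,C) ≈ 10.4881 ≤ 7 + 7.1414 = 14.1414. Triangle inequality is satisfied.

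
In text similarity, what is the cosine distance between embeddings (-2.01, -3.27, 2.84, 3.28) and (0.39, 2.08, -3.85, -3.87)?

With u = (-2.01, -3.27, 2.84, 3.28), v = (0.39, 2.08, -3.85, -3.87):
u·v = (-2.01)·0.39 + (-3.27)·2.08 + 2.84·(-3.85) + 3.28·(-3.87) = (-0.7839) + (-6.8016) + (-10.934) + (-12.6936) = -31.2131.
|u| = √((-2.01)² + (-3.27)² + 2.84² + 3.28²) = √(4.0401 + 10.6929 + 8.0656 + 10.7584) = √33.557, |v| = √(0.39² + 2.08² + (-3.85)² + (-3.87)²) = √(0.1521 + 4.3264 + 14.8225 + 14.9769) = √34.2779.
cos θ = (u·v)/(|u||v|) = -31.2131/(√33.557·√34.2779) ≈ -0.9203
Cosine distance = 1 - cos θ ≈ 1 - (-0.9203) = 1.9203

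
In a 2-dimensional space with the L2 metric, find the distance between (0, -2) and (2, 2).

(Σ|x_i - y_i|^2)^(1/2) = (|0 - 2|^2 + |-2 - 2|^2)^(1/2)
= (2^2 + 4^2)^(1/2) = (4 + 16)^(1/2) = (20)^(1/2) ≈ 4.4721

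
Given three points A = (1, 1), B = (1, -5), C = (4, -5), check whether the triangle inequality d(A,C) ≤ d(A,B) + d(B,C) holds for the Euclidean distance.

d(A,B) = √(0² + 6²) = √36 = 6, d(B,C) = √(3² + 0²) = √9 = 3, d(A,C) = √(3² + 6²) = √45 ≈ 6.7082.
d(A,C) ≈ 6.7082 ≤ 6 + 3 = 9. Triangle inequality is satisfied.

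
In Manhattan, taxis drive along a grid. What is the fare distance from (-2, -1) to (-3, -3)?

Σ|x_i - y_i| = |-2 - (-3)| + |-1 - (-3)| = 1 + 2 = 3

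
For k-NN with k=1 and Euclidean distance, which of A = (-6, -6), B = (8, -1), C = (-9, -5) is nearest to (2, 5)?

Distances: d(A) ≈ 13.6015, d(B) ≈ 8.4853, d(C) ≈ 14.8661. Nearest: B = (8, -1) with distance 8.4853.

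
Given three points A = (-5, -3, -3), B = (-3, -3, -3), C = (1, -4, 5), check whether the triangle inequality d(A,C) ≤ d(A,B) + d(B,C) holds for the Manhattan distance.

d(A,B) = 2 + 0 + 0 = 2, d(B,C) = 4 + 1 + 8 = 13, d(A,C) = 6 + 1 + 8 = 15.
d(A,C) = 15 ≤ 2 + 13 = 15. Triangle inequality is satisfied.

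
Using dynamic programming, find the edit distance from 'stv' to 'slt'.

Let D[i][j] be the edit distance between the first i characters of 'stv' and the first j characters of 'slt', with D[i][0] = i, D[0][j] = j, and D[i][j] = D[i-1][j-1] if the characters match, else 1 + min(D[i-1][j], D[i][j-1], D[i-1][j-1]). Filling the table (rows: prefixes of 'stv', columns: prefixes of 'slt'):
     ε  s  l  t
  ε  0  1  2  3
  s  1  0  1  2
  t  2  1  1  1
  v  3  2  2  2
The bottom-right entry gives D[3][3] = 2, so no sequence of fewer than 2 edits works. Backtracking through the table gives one optimal edit sequence (2 edits):
  stv → slv (sub t→l @2)
  slv → slt (sub v→t @3)
Edit distance = 2.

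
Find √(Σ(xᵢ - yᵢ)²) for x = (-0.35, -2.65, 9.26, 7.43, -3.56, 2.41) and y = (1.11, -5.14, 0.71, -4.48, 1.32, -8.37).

√(Σ(x_i - y_i)²) = √((-0.35 - 1.11)² + (-2.65 - (-5.14))² + (9.26 - 0.71)² + (7.43 - (-4.48))² + (-3.56 - 1.32)² + (2.41 - (-8.37))²)
= √((-1.46)² + 2.49² + 8.55² + 11.91² + (-4.88)² + 10.78²) = √(2.1316 + 6.2001 + 73.1025 + 141.8481 + 23.8144 + 116.2084) = √363.3051 ≈ 19.0606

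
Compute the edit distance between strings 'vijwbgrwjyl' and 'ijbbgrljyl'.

Let D[i][j] be the edit distance between the first i characters of 'vijwbgrwjyl' and the first j characters of 'ijbbgrljyl', with D[i][0] = i, D[0][j] = j, and D[i][j] = D[i-1][j-1] if the characters match, else 1 + min(D[i-1][j], D[i][j-1], D[i-1][j-1]). Filling the table (rows: prefixes of 'vijwbgrwjyl', columns: prefixes of 'ijbbgrljyl'):
     ε  i  j  b  b  g  r  l  j  y  l
  ε  0  1  2  3  4  5  6  7  8  9 10
  v  1  1  2  3  4  5  6  7  8  9 10
  i  2  1  2  3  4  5  6  7  8  9 10
  j  3  2  1  2  3  4  5  6  7  8  9
  w  4  3  2  2  3  4  5  6  7  8  9
  b  5  4  3  2  2  3  4  5  6  7  8
  g  6  5  4  3  3  2  3  4  5  6  7
  r  7  6  5  4  4  3  2  3  4  5  6
  w  8  7  6  5  5  4  3  3  4  5  6
  j  9  8  7  6  6  5  4  4  3  4  5
  y 10  9  8  7  7  6  5  5  4  3  4
  l 11 10  9  8  8  7  6  5  5  4  3
The bottom-right entry gives D[11][10] = 3, so no sequence of fewer than 3 edits works. Backtracking through the table gives one optimal edit sequence (3 edits):
  vijwbgrwjyl → ijwbgrwjyl (del v @1)
  ijwbgrwjyl → ijbbgrwjyl (sub w→b @3)
  ijbbgrwjyl → ijbbgrljyl (sub w→l @7)
Edit distance = 3.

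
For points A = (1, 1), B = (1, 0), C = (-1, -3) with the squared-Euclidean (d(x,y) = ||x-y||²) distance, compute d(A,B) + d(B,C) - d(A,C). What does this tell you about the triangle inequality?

d(A,B) = 0² + 1² = 1, d(B,C) = 2² + 3² = 13, d(A,C) = 2² + 4² = 20.
d(A,B) + d(B,C) - d(A,C) = 1 + 13 - 20 = 14 - 20 = -6. This is < 0, so the triangle inequality FAILS for these points (squared-Euclidean is not a metric).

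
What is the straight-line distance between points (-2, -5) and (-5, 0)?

√(Σ(x_i - y_i)²) = √((-2 - (-5))² + (-5 - 0)²)
= √(3² + (-5)²) = √(9 + 25) = √34 ≈ 5.831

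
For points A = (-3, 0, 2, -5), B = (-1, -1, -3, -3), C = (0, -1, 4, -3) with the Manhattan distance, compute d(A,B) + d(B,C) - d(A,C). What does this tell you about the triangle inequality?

d(A,B) = 2 + 1 + 5 + 2 = 10, d(B,C) = 1 + 0 + 7 + 0 = 8, d(A,C) = 3 + 1 + 2 + 2 = 8.
d(A,B) + d(B,C) - d(A,C) = 10 + 8 - 8 = 18 - 8 = 10. This is ≥ 0, so the triangle inequality holds for these points.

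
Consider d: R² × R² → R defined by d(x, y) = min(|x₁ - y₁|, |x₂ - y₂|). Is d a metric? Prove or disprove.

No. d fails identity of indiscernibles: take x = (-1, 0) and y = (-1, 8). Then d(x,y) = min(|-1 - (-1)|, |0 - 8|) = min(0, 8) = 0, yet x ≠ y.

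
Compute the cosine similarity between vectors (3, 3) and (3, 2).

With u = (3, 3), v = (3, 2):
u·v = 3·3 + 3·2 = 9 + 6 = 15.
|u| = √(3² + 3²) = √18, |v| = √(3² + 2²) = √13, so |u||v| = √(18·13) = √234.
cos θ = (u·v)/(|u||v|) = 15/√234 ≈ 0.9806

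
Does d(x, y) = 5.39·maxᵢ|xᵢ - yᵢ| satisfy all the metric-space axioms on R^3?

Yes. The L∞ (Chebyshev) norm induces a metric on R^3, and multiplying a metric by a positive constant 5.39 > 0 preserves all four axioms: non-negativity (5.39·||x-y|| ≥ 0), identity (5.39·||x-y|| = 0 ⟺ ||x-y|| = 0 ⟺ x = y), symmetry (||x-y|| = ||y-x||), and the triangle inequality (5.39·||x-z|| ≤ 5.39·||x-y|| + 5.39·||y-z||). So d is a metric.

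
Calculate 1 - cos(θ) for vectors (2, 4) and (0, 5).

With u = (2, 4), v = (0, 5):
u·v = 2·0 + 4·5 = 0 + 20 = 20.
|u| = √(2² + 4²) = √20, |v| = √(0² + 5²) = √25, so |u||v| = √(20·25) = √500.
cos θ = (u·v)/(|u||v|) = 20/√500 ≈ 0.8944
Cosine distance = 1 - cos θ ≈ 1 - 0.8944 = 0.1056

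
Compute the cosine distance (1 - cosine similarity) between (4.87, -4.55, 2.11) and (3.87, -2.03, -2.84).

With u = (4.87, -4.55, 2.11), v = (3.87, -2.03, -2.84):
u·v = 4.87·3.87 + (-4.55)·(-2.03) + 2.11·(-2.84) = 18.8469 + 9.2365 + (-5.9924) = 22.091.
|u| = √(4.87² + (-4.55)² + 2.11²) = √(23.7169 + 20.7025 + 4.4521) = √48.8715, |v| = √(3.87² + (-2.03)² + (-2.84)²) = √(14.9769 + 4.1209 + 8.0656) = √27.1634.
cos θ = (u·v)/(|u||v|) = 22.091/(√48.8715·√27.1634) ≈ 0.6063
Cosine distance = 1 - cos θ ≈ 1 - 0.6063 = 0.3937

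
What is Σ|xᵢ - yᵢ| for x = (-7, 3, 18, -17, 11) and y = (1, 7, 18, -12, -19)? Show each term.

Σ|x_i - y_i| = |-7 - 1| + |3 - 7| + |18 - 18| + |-17 - (-12)| + |11 - (-19)| = 8 + 4 + 0 + 5 + 30 = 47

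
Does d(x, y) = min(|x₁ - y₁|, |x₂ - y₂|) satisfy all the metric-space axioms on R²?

No. d fails identity of indiscernibles: take x = (-4, 0) and y = (-4, 7). Then d(x,y) = min(|-4 - (-4)|, |0 - 7|) = min(0, 7) = 0, yet x ≠ y.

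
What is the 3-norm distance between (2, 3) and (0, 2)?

(Σ|x_i - y_i|^3)^(1/3) = (|2 - 0|^3 + |3 - 2|^3)^(1/3)
= (2^3 + 1^3)^(1/3) = (8 + 1)^(1/3) = (9)^(1/3) ≈ 2.0801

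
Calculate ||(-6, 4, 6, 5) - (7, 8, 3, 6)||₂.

√(Σ(x_i - y_i)²) = √((-6 - 7)² + (4 - 8)² + (6 - 3)² + (5 - 6)²)
= √((-13)² + (-4)² + 3² + (-1)²) = √(169 + 16 + 9 + 1) = √195 ≈ 13.9642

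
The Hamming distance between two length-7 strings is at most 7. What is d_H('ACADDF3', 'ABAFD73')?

Differing positions: 2, 4, 6. Hamming distance = 3. The maximum possible Hamming distance for length-7 strings is 7, so d_H/7 = 3/7 ≈ 0.4286.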